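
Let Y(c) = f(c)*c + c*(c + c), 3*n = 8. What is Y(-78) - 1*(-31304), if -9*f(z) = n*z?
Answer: 125008/3 ≈ 41669.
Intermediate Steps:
n = 8/3 (n = (⅓)*8 = 8/3 ≈ 2.6667)
f(z) = -8*z/27
Y(c) = 46*c²/27 (Y(c) = (-8*c/27)*c + c*(c + c) = -8*c²/27 + c*(2*c) = -8*c²/27 + 2*c² = 46*c²/27)
Y(-78) - 1*(-31304) = (46/27)*(-78)² - 1*(-31304) = (46/27)*6084 + 31304 = 31096/3 + 31304 = 125008/3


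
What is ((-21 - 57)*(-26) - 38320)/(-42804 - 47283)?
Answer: 36292/90087 ≈ 0.40285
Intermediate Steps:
((-21 - 57)*(-26) - 38320)/(-42804 - 47283) = (-78*(-26) - 38320)/(-90087) = (2028 - 38320)*(-1/90087) = -36292*(-1/90087) = 36292/90087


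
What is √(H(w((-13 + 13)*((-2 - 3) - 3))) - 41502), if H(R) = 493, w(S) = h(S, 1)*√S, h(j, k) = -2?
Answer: I*√41009 ≈ 202.51*I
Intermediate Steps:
w(S) = -2*√S
√(H(w((-13 + 13)*((-2 - 3) - 3))) - 41502) = √(493 - 41502) = √(-41009) = I*√41009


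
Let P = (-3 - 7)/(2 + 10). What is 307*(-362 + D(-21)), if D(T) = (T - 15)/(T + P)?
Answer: -14492242/131 ≈ -1.1063e+5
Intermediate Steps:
P = -⅚ (P = -10/12 = -10*1/12 = -⅚ ≈ -0.83333)
D(T) = (-15 + T)/(-⅚ + T) (D(T) = (T - 15)/(T - ⅚) = (-15 + T)/(-⅚ + T))
307*(-362 + D(-21)) = 307*(-362 + 6*(-15 - 21)/(-5 + 6*(-21))) = 307*(-362 + 6*(-36)/(-5 - 126)) = 307*(-362 + 6*(-36)/(-131)) = 307*(-362 + 6*(-1/131)*(-36)) = 307*(-362 + 216/131) = 307*(-47206/131) = -14492242/131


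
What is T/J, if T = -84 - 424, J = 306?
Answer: -254/153 ≈ -1.6601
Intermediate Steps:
T = -508
T/J = -508/306 = -508*1/306 = -254/153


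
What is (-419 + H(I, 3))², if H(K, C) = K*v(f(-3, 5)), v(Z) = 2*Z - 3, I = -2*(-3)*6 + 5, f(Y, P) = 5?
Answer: 17424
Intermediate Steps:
I = 41 (I = 6*6 + 5 = 36 + 5 = 41)
v(Z) = -3 + 2*Z
H(K, C) = 7*K (H(K, C) = K*(-3 + 2*5) = K*(-3 + 10) = K*7 = 7*K)
(-419 + H(I, 3))² = (-419 + 7*41)² = (-419 + 287)² = (-132)² = 17424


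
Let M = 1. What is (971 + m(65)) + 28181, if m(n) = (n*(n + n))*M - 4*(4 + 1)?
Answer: 37582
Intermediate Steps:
m(n) = -20 + 2*n² (m(n) = (n*(n + n))*1 - 4*(4 + 1) = (n*(2*n))*1 - 4*5 = (2*n²)*1 - 20 = 2*n² - 20 = -20 + 2*n²)
(971 + m(65)) + 28181 = (971 + (-20 + 2*65²)) + 28181 = (971 + (-20 + 2*4225)) + 28181 = (971 + (-20 + 8450)) + 28181 = (971 + 8430) + 28181 = 9401 + 28181 = 37582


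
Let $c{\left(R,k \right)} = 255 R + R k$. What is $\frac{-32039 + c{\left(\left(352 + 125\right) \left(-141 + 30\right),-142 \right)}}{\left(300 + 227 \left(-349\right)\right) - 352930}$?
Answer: $\frac{6015050}{431853} \approx 13.928$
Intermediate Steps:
$\frac{-32039 + c{\left(\left(352 + 125\right) \left(-141 + 30\right),-142 \right)}}{\left(300 + 227 \left(-349\right)\right) - 352930} = \frac{-32039 + \left(352 + 125\right) \left(-141 + 30\right) \left(255 - 142\right)}{\left(300 + 227 \left(-349\right)\right) - 352930} = \frac{-32039 + 477 \left(-111\right) 113}{\left(300 - 79223\right) - 352930} = \frac{-32039 - 5983011}{-78923 - 352930} = \frac{-32039 - 5983011}{-431853} = \left(-6015050\right) \left(- \frac{1}{431853}\right) = \frac{6015050}{431853}$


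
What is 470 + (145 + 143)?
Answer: 758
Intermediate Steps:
470 + (145 + 143) = 470 + 288 = 758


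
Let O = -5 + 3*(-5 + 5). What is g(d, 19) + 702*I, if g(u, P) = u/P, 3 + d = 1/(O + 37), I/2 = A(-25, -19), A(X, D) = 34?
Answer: 1527547/32 ≈ 47736.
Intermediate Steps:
I = 68 (I = 2*34 = 68)
O = -5 (O = -5 + 3*0 = -5 + 0 = -5)
d = -95/32 (d = -3 + 1/(-5 + 37) = -3 + 1/32 = -95/32 ≈ -2.9688)
g(d, 19) + 702*I = -95/32/19 + 702*68 = -95/32*1/19 + 47736 = -5/32 + 47736 = 1527547/32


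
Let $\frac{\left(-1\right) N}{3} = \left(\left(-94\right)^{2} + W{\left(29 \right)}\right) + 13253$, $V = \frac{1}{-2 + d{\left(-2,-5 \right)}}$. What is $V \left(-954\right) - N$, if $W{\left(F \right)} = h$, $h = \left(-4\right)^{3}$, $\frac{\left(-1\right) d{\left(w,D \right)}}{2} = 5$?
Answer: $\frac{132309}{2} \approx 66155.0$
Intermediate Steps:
$d{\left(w,D \right)} = -10$ ($d{\left(w,D \right)} = \left(-2\right) 5 = -10$)
$h = -64$
$V = - \frac{1}{12}$ ($V = \frac{1}{-2 - 10} = \frac{1}{-12} = - \frac{1}{12} \approx -0.083333$)
$W{\left(F \right)} = -64$
$N = -66075$ ($N = - 3 \left(\left(\left(-94\right)^{2} - 64\right) + 13253\right) = - 3 \left(\left(8836 - 64\right) + 13253\right) = - 3 \left(8772 + 13253\right) = \left(-3\right) 22025 = -66075$)
$V \left(-954\right) - N = \left(- \frac{1}{12}\right) \left(-954\right) - -66075 = \frac{159}{2} + 66075 = \frac{132309}{2}$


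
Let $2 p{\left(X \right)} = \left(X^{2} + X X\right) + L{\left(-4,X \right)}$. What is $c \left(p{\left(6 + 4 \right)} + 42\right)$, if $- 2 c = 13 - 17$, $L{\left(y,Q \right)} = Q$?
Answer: $294$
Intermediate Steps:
$p{\left(X \right)} = X^{2} + \frac{X}{2}$ ($p{\left(X \right)} = \frac{\left(X^{2} + X X\right) + X}{2} = \frac{\left(X^{2} + X^{2}\right) + X}{2} = \frac{2 X^{2} + X}{2} = \frac{X + 2 X^{2}}{2} = X^{2} + \frac{X}{2}$)
$c = 2$ ($c = - \frac{13 - 17}{2} = \left(- \frac{1}{2}\right) \left(-4\right) = 2$)
$c \left(p{\left(6 + 4 \right)} + 42\right) = 2 \left(\left(6 + 4\right) \left(\frac{1}{2} + \left(6 + 4\right)\right) + 42\right) = 2 \left(10 \left(\frac{1}{2} + 10\right) + 42\right) = 2 \left(10 \cdot \frac{21}{2} + 42\right) = 2 \left(105 + 42\right) = 2 \cdot 147 = 294$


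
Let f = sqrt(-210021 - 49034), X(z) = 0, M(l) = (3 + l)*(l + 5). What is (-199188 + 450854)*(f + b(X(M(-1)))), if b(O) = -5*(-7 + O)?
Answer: 8808310 + 251666*I*sqrt(259055) ≈ 8.8083e+6 + 1.2809e+8*I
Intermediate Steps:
M(l) = (3 + l)*(5 + l)
f = I*sqrt(259055) (f = sqrt(-259055) = I*sqrt(259055) ≈ 508.97*I)
b(O) = 35 - 5*O
(-199188 + 450854)*(f + b(X(M(-1)))) = (-199188 + 450854)*(I*sqrt(259055) + (35 - 5*0)) = 251666*(I*sqrt(259055) + (35 + 0)) = 251666*(I*sqrt(259055) + 35) = 251666*(35 + I*sqrt(259055)) = 8808310 + 251666*I*sqrt(259055)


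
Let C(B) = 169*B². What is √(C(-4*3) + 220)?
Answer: 2*√6139 ≈ 156.70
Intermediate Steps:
√(C(-4*3) + 220) = √(169*(-4*3)² + 220) = √(169*(-12)² + 220) = √(169*144 + 220) = √(24336 + 220) = √24556 = 2*√6139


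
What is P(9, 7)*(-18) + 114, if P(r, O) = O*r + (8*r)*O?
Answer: -10092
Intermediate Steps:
P(r, O) = 9*O*r (P(r, O) = O*r + 8*O*r = 9*O*r)
P(9, 7)*(-18) + 114 = (9*7*9)*(-18) + 114 = 567*(-18) + 114 = -10206 + 114 = -10092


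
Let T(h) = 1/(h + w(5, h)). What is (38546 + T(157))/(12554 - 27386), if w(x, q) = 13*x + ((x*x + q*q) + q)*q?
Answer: -150278866195/57825355248 ≈ -2.5988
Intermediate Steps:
w(x, q) = 13*x + q*(q + q² + x²) (w(x, q) = 13*x + ((x² + q²) + q)*q = 13*x + ((q² + x²) + q)*q = 13*x + (q + q² + x²)*q = 13*x + q*(q + q² + x²))
T(h) = 1/(65 + h² + h³ + 26*h) (T(h) = 1/(h + (h² + h³ + 13*5 + h*5²)) = 1/(h + (h² + h³ + 65 + h*25)) = 1/(h + (h² + h³ + 65 + 25*h)) = 1/(h + (65 + h² + h³ + 25*h)) = 1/(65 + h² + h³ + 26*h))
(38546 + T(157))/(12554 - 27386) = (38546 + 1/(65 + 157² + 157³ + 26*157))/(12554 - 27386) = (38546 + 1/(65 + 24649 + 3869893 + 4082))/(-14832) = (38546 + 1/3898689)*(-1/14832) = (150278866195/3898689)*(-1/14832) = -150278866195/57825355248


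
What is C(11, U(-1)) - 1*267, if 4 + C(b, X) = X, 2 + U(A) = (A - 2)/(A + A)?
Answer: -543/2 ≈ -271.50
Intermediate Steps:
U(A) = -2 + (-2 + A)/(2*A) (U(A) = -2 + (A - 2)/(A + A) = -2 + (-2 + A)/((2*A)) = -2 + (-2 + A)*(1/(2*A)) = -2 + (-2 + A)/(2*A))
C(b, X) = -4 + X
C(11, U(-1)) - 1*267 = (-4 + (-3/2 - 1/(-1))) - 1*267 = (-4 + (-3/2 - 1*(-1))) - 267 = (-4 + (-3/2 + 1)) - 267 = (-4 - ½) - 267 = -9/2 - 267 = -543/2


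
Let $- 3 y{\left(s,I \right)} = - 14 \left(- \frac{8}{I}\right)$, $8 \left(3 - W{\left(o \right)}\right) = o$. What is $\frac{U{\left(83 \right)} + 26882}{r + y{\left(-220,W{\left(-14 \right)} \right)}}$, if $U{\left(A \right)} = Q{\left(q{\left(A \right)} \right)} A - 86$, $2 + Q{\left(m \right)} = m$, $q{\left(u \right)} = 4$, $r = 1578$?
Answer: $\frac{768417}{44749} \approx 17.172$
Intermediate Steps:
$W{\left(o \right)} = 3 - \frac{o}{8}$
$y{\left(s,I \right)} = - \frac{112}{3 I}$ ($y{\left(s,I \right)} = - \frac{\left(-14\right) \left(- \frac{8}{I}\right)}{3} = - \frac{112 \frac{1}{I}}{3} = - \frac{112}{3 I}$)
$Q{\left(m \right)} = -2 + m$
$U{\left(A \right)} = -86 + 2 A$ ($U{\left(A \right)} = \left(-2 + 4\right) A - 86 = 2 A - 86 = -86 + 2 A$)
$\frac{U{\left(83 \right)} + 26882}{r + y{\left(-220,W{\left(-14 \right)} \right)}} = \frac{\left(-86 + 2 \cdot 83\right) + 26882}{1578 - \frac{112}{3 \left(3 - - \frac{7}{4}\right)}} = \frac{\left(-86 + 166\right) + 26882}{1578 - \frac{112}{3 \left(3 + \frac{7}{4}\right)}} = \frac{80 + 26882}{1578 - \frac{112}{3 \cdot \frac{19}{4}}} = \frac{26962}{1578 - \frac{448}{57}} = \frac{26962}{\frac{89498}{57}} = 26962 \cdot \frac{57}{89498} = \frac{768417}{44749}$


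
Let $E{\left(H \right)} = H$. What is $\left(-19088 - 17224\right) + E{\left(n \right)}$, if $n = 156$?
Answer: $-36156$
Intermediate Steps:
$\left(-19088 - 17224\right) + E{\left(n \right)} = \left(-19088 - 17224\right) + 156 = -36312 + 156 = -36156$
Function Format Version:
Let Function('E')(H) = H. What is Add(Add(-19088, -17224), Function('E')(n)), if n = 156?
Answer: -36156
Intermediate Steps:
Add(Add(-19088, -17224), Function('E')(n)) = Add(Add(-19088, -17224), 156) = Add(-36312, 156) = -36156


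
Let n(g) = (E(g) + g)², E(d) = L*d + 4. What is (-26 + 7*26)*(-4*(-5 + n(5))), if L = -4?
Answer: -72384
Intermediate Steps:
E(d) = 4 - 4*d (E(d) = -4*d + 4 = 4 - 4*d)
n(g) = (4 - 3*g)² (n(g) = ((4 - 4*g) + g)² = (4 - 3*g)²)
(-26 + 7*26)*(-4*(-5 + n(5))) = (-26 + 7*26)*(-4*(-5 + (-4 + 3*5)²)) = (-26 + 182)*(-4*(-5 + (-4 + 15)²)) = 156*(-4*(-5 + 11²)) = 156*(-4*(-5 + 121)) = 156*(-4*116) = 156*(-464) = -72384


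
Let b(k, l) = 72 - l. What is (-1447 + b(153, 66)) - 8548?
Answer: -9989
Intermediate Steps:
(-1447 + b(153, 66)) - 8548 = (-1447 + (72 - 1*66)) - 8548 = (-1447 + (72 - 66)) - 8548 = (-1447 + 6) - 8548 = -1441 - 8548 = -9989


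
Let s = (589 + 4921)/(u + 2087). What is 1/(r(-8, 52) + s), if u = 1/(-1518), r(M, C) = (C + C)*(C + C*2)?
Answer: 633613/10281410148 ≈ 6.1627e-5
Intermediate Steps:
r(M, C) = 6*C² (r(M, C) = (2*C)*(C + 2*C) = (2*C)*(3*C) = 6*C²)
u = -1/1518 ≈ -0.00065876
s = 1672836/633613 (s = (589 + 4921)/(-1/1518 + 2087) = 5510/(3168065/1518) = 5510*(1518/3168065) = 1672836/633613 ≈ 2.6402)
1/(r(-8, 52) + s) = 1/(6*52² + 1672836/633613) = 1/(6*2704 + 1672836/633613) = 1/(16224 + 1672836/633613) = 1/(10281410148/633613) = 633613/10281410148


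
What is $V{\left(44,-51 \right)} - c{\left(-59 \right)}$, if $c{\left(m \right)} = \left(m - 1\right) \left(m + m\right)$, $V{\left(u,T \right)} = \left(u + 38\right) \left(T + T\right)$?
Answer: $-15444$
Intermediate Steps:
$V{\left(u,T \right)} = 2 T \left(38 + u\right)$ ($V{\left(u,T \right)} = \left(38 + u\right) 2 T = 2 T \left(38 + u\right)$)
$c{\left(m \right)} = 2 m \left(-1 + m\right)$ ($c{\left(m \right)} = \left(-1 + m\right) 2 m = 2 m \left(-1 + m\right)$)
$V{\left(44,-51 \right)} - c{\left(-59 \right)} = 2 \left(-51\right) \left(38 + 44\right) - 2 \left(-59\right) \left(-1 - 59\right) = 2 \left(-51\right) 82 - 2 \left(-59\right) \left(-60\right) = -8364 - 7080 = -15444$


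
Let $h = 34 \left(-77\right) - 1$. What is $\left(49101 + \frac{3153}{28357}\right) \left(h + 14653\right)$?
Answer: $\frac{16755662767140}{28357} \approx 5.9088 \cdot 10^{8}$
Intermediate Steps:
$h = -2619$ ($h = -2618 - 1 = -2619$)
$\left(49101 + \frac{3153}{28357}\right) \left(h + 14653\right) = \left(49101 + \frac{3153}{28357}\right) \left(-2619 + 14653\right) = \left(49101 + 3153 \cdot \frac{1}{28357}\right) 12034 = \left(49101 + \frac{3153}{28357}\right) 12034 = \frac{1392360210}{28357} \cdot 12034 = \frac{16755662767140}{28357}$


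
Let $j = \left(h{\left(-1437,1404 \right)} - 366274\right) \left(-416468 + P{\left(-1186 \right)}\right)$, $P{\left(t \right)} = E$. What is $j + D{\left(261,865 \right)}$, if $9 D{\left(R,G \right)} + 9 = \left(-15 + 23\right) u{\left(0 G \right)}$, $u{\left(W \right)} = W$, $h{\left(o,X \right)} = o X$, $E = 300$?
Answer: $992070434095$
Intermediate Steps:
$h{\left(o,X \right)} = X o$
$P{\left(t \right)} = 300$
$j = 992070434096$ ($j = \left(1404 \left(-1437\right) - 366274\right) \left(-416468 + 300\right) = \left(-2017548 - 366274\right) \left(-416168\right) = \left(-2383822\right) \left(-416168\right) = 992070434096$)
$D{\left(R,G \right)} = -1$ ($D{\left(R,G \right)} = -1 + \frac{\left(-15 + 23\right) 0 G}{9} = -1 + \frac{8 \cdot 0}{9} = -1 + \frac{1}{9} \cdot 0 = -1 + 0 = -1$)
$j + D{\left(261,865 \right)} = 992070434096 - 1 = 992070434095$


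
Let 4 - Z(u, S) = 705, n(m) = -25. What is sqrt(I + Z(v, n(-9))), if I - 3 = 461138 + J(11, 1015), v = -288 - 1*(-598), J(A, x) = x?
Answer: sqrt(461455) ≈ 679.30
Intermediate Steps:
v = 310 (v = -288 + 598 = 310)
Z(u, S) = -701 (Z(u, S) = 4 - 1*705 = 4 - 705 = -701)
I = 462156 (I = 3 + (461138 + 1015) = 3 + 462153 = 462156)
sqrt(I + Z(v, n(-9))) = sqrt(462156 - 701) = sqrt(461455)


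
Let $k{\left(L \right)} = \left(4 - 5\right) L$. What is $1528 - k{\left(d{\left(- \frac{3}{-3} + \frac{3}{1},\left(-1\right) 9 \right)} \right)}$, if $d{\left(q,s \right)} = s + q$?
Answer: $1523$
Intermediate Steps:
$d{\left(q,s \right)} = q + s$
$k{\left(L \right)} = - L$
$1528 - k{\left(d{\left(- \frac{3}{-3} + \frac{3}{1},\left(-1\right) 9 \right)} \right)} = 1528 - - (\left(- \frac{3}{-3} + \frac{3}{1}\right) - 9) = 1528 - - (\left(\left(-3\right) \left(- \frac{1}{3}\right) + 3 \cdot 1\right) - 9) = 1528 - - (\left(1 + 3\right) - 9) = 1528 - - (4 - 9) = 1528 - \left(-1\right) \left(-5\right) = 1528 - 5 = 1523$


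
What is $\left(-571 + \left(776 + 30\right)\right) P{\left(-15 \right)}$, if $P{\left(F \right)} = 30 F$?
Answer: $-105750$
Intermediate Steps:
$\left(-571 + \left(776 + 30\right)\right) P{\left(-15 \right)} = \left(-571 + \left(776 + 30\right)\right) 30 \left(-15\right) = \left(-571 + 806\right) \left(-450\right) = 235 \left(-450\right) = -105750$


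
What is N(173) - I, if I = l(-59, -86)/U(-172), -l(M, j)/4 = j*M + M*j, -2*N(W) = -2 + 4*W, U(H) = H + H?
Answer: -463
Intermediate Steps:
U(H) = 2*H
N(W) = 1 - 2*W (N(W) = -(-2 + 4*W)/2 = 1 - 2*W)
l(M, j) = -8*M*j (l(M, j) = -4*(j*M + M*j) = -4*(M*j + M*j) = -8*M*j)
I = 118 (I = (-8*(-59)*(-86))/((2*(-172))) = -40592/(-344) = -40592*(-1/344) = 118)
N(173) - I = (1 - 2*173) - 1*118 = (1 - 346) - 118 = -345 - 118 = -463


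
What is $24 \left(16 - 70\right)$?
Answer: $-1296$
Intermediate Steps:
$24 \left(16 - 70\right) = 24 \left(-54\right) = -1296$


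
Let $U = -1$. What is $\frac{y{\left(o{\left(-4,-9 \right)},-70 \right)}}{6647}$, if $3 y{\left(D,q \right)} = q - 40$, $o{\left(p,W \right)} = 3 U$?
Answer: $- \frac{110}{19941} \approx -0.0055163$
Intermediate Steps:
$o{\left(p,W \right)} = -3$ ($o{\left(p,W \right)} = 3 \left(-1\right) = -3$)
$y{\left(D,q \right)} = - \frac{40}{3} + \frac{q}{3}$ ($y{\left(D,q \right)} = \frac{q - 40}{3} = \frac{-40 + q}{3} = - \frac{40}{3} + \frac{q}{3}$)
$\frac{y{\left(o{\left(-4,-9 \right)},-70 \right)}}{6647} = \frac{- \frac{40}{3} + \frac{1}{3} \left(-70\right)}{6647} = \left(- \frac{40}{3} - \frac{70}{3}\right) \frac{1}{6647} = \left(- \frac{110}{3}\right) \frac{1}{6647} = - \frac{110}{19941}$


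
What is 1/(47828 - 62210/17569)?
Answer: 17569/840227922 ≈ 2.0910e-5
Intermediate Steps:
1/(47828 - 62210/17569) = 1/(840227922/17569) = 17569/840227922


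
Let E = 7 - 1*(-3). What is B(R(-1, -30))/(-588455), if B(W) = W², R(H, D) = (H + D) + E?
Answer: -63/84065 ≈ -0.00074942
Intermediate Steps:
E = 10 (E = 7 + 3 = 10)
R(H, D) = 10 + D + H (R(H, D) = (H + D) + 10 = (D + H) + 10 = 10 + D + H)
B(R(-1, -30))/(-588455) = (10 - 30 - 1)²/(-588455) = (-21)²*(-1/588455) = 441*(-1/588455) = -63/84065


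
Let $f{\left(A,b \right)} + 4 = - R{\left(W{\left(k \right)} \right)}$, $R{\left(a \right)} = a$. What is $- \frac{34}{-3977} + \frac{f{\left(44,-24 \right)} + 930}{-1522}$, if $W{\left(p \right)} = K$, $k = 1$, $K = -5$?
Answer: $- \frac{3650839}{6052994} \approx -0.60315$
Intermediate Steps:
$W{\left(p \right)} = -5$
$f{\left(A,b \right)} = 1$ ($f{\left(A,b \right)} = -4 - -5 = -4 + 5 = 1$)
$- \frac{34}{-3977} + \frac{f{\left(44,-24 \right)} + 930}{-1522} = - \frac{34}{-3977} + \frac{1 + 930}{-1522} = \left(-34\right) \left(- \frac{1}{3977}\right) + 931 \left(- \frac{1}{1522}\right) = \frac{34}{3977} - \frac{931}{1522} = - \frac{3650839}{6052994}$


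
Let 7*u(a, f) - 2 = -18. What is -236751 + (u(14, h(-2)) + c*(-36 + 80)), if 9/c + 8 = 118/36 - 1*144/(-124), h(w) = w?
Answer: -3294548227/13909 ≈ -2.3686e+5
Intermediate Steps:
u(a, f) = -16/7 (u(a, f) = 2/7 + (⅐)*(-18) = 2/7 - 18/7 = -16/7)
c = -5022/1987 (c = 9/(-8 + (118/36 - 1*144/(-124))) = 9/(-8 + (118*(1/36) - 144*(-1/124))) = 9/(-8 + (59/18 + 36/31)) = 9/(-8 + 2477/558) = 9/(-1987/558) = 9*(-558/1987) = -5022/1987 ≈ -2.5274)
-236751 + (u(14, h(-2)) + c*(-36 + 80)) = -236751 + (-16/7 - 5022*(-36 + 80)/1987) = -236751 + (-16/7 - 5022/1987*44) = -236751 + (-16/7 - 220968/1987) = -236751 - 1578568/13909 = -3294548227/13909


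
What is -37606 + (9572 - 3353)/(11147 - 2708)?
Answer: -105783605/2813 ≈ -37605.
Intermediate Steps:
-37606 + (9572 - 3353)/(11147 - 2708) = -37606 + 6219/8439 = -37606 + 6219*(1/8439) = -37606 + 2073/2813 = -105783605/2813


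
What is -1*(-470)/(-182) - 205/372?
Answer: -106075/33852 ≈ -3.1335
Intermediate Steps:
-1*(-470)/(-182) - 205/372 = 470*(-1/182) - 205*1/372 = -235/91 - 205/372 = -106075/33852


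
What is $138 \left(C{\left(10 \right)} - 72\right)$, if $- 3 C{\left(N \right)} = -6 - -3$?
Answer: $-9798$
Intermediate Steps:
$C{\left(N \right)} = 1$ ($C{\left(N \right)} = - \frac{-6 - -3}{3} = - \frac{-6 + 3}{3} = \left(- \frac{1}{3}\right) \left(-3\right) = 1$)
$138 \left(C{\left(10 \right)} - 72\right) = 138 \left(1 - 72\right) = 138 \left(-71\right) = -9798$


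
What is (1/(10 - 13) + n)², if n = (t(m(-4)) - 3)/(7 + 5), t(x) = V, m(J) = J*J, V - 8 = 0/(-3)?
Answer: 1/144 ≈ 0.0069444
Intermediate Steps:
V = 8 (V = 8 + 0/(-3) = 8 + 0*(-⅓) = 8 + 0 = 8)
m(J) = J²
t(x) = 8
n = 5/12 (n = (8 - 3)/(7 + 5) = 5/12 ≈ 0.41667)
(1/(10 - 13) + n)² = (1/(10 - 13) + 5/12)² = (1/(-3) + 5/12)² = (-⅓ + 5/12)² = (1/12)² = 1/144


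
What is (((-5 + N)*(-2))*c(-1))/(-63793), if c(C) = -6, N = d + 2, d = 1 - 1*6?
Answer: 96/63793 ≈ 0.0015049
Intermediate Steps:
d = -5 (d = 1 - 6 = -5)
N = -3 (N = -5 + 2 = -3)
(((-5 + N)*(-2))*c(-1))/(-63793) = (((-5 - 3)*(-2))*(-6))/(-63793) = (-8*(-2)*(-6))*(-1/63793) = (16*(-6))*(-1/63793) = -96*(-1/63793) = 96/63793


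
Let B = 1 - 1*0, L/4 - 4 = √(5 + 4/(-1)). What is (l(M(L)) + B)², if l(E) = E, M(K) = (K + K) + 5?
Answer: 2116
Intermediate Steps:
L = 20 (L = 16 + 4*√(5 + 4/(-1)) = 16 + 4*√(5 + 4*(-1)) = 16 + 4*√(5 - 4) = 16 + 4*√1 = 16 + 4*1 = 16 + 4 = 20)
M(K) = 5 + 2*K (M(K) = 2*K + 5 = 5 + 2*K)
B = 1 (B = 1 + 0 = 1)
(l(M(L)) + B)² = ((5 + 2*20) + 1)² = ((5 + 40) + 1)² = (45 + 1)² = 46² = 2116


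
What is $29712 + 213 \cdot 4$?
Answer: $30564$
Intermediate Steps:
$29712 + 213 \cdot 4 = 29712 + 852 = 30564$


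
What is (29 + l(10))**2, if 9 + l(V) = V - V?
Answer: 400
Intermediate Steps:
l(V) = -9 (l(V) = -9 + (V - V) = -9 + 0 = -9)
(29 + l(10))**2 = (29 - 9)**2 = 20**2 = 400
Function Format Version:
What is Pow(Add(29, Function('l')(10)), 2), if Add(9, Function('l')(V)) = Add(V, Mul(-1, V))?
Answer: 400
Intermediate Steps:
Function('l')(V) = -9 (Function('l')(V) = Add(-9, Add(V, Mul(-1, V))) = Add(-9, 0) = -9)
Pow(Add(29, Function('l')(10)), 2) = Pow(Add(29, -9), 2) = Pow(20, 2) = 400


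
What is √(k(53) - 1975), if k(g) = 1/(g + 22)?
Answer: 2*I*√111093/15 ≈ 44.441*I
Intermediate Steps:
k(g) = 1/(22 + g)
√(k(53) - 1975) = √(1/(22 + 53) - 1975) = √(1/75 - 1975) = √(-148124/75) = 2*I*√111093/15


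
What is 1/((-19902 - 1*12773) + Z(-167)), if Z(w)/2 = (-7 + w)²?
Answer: 1/27877 ≈ 3.5872e-5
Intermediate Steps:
Z(w) = 2*(-7 + w)²
1/((-19902 - 1*12773) + Z(-167)) = 1/((-19902 - 1*12773) + 2*(-7 - 167)²) = 1/((-19902 - 12773) + 2*(-174)²) = 1/(-32675 + 2*30276) = 1/(-32675 + 60552) = 1/27877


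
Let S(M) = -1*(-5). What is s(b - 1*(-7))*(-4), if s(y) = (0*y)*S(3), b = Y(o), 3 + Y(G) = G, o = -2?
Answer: 0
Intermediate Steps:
Y(G) = -3 + G
S(M) = 5
b = -5 (b = -3 - 2 = -5)
s(y) = 0 (s(y) = (0*y)*5 = 0*5 = 0)
s(b - 1*(-7))*(-4) = 0*(-4) = 0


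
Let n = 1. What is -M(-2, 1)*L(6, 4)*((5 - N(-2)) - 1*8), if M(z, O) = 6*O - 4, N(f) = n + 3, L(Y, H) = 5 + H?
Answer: 126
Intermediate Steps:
N(f) = 4 (N(f) = 1 + 3 = 4)
M(z, O) = -4 + 6*O
-M(-2, 1)*L(6, 4)*((5 - N(-2)) - 1*8) = -(-4 + 6*1)*(5 + 4)*((5 - 1*4) - 1*8) = -(-4 + 6)*9*((5 - 4) - 8) = -2*9*(1 - 8) = -18*(-7) = -1*(-126) = 126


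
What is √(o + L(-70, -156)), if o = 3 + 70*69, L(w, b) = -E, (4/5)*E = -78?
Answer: √19722/2 ≈ 70.218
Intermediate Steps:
E = -195/2 (E = (5/4)*(-78) = -195/2 ≈ -97.500)
L(w, b) = 195/2 (L(w, b) = -1*(-195/2) = 195/2)
o = 4833 (o = 3 + 4830 = 4833)
√(o + L(-70, -156)) = √(4833 + 195/2) = √(9861/2) = √19722/2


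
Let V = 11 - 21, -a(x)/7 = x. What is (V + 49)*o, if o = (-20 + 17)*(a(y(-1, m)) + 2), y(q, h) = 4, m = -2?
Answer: 3042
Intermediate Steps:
a(x) = -7*x
V = -10
o = 78 (o = (-20 + 17)*(-7*4 + 2) = -3*(-28 + 2) = -3*(-26) = 78)
(V + 49)*o = (-10 + 49)*78 = 39*78 = 3042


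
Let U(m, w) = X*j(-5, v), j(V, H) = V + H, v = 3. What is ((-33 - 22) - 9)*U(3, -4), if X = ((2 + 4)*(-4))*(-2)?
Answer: 6144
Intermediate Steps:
j(V, H) = H + V
X = 48 (X = (6*(-4))*(-2) = -24*(-2) = 48)
U(m, w) = -96 (U(m, w) = 48*(3 - 5) = 48*(-2) = -96)
((-33 - 22) - 9)*U(3, -4) = ((-33 - 22) - 9)*(-96) = (-55 - 9)*(-96) = -64*(-96) = 6144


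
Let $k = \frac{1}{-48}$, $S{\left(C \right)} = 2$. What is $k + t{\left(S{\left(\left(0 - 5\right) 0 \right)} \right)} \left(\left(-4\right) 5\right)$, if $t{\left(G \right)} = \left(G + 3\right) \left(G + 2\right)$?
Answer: $- \frac{19201}{48} \approx -400.02$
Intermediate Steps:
$k = - \frac{1}{48} \approx -0.020833$
$t{\left(G \right)} = \left(2 + G\right) \left(3 + G\right)$ ($t{\left(G \right)} = \left(3 + G\right) \left(2 + G\right) = \left(2 + G\right) \left(3 + G\right)$)
$k + t{\left(S{\left(\left(0 - 5\right) 0 \right)} \right)} \left(\left(-4\right) 5\right) = - \frac{1}{48} + \left(6 + 2^{2} + 5 \cdot 2\right) \left(\left(-4\right) 5\right) = - \frac{1}{48} + \left(6 + 4 + 10\right) \left(-20\right) = - \frac{1}{48} + 20 \left(-20\right) = - \frac{1}{48} - 400 = - \frac{19201}{48}$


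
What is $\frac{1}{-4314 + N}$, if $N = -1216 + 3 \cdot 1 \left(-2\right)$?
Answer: $- \frac{1}{5536} \approx -0.00018064$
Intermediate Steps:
$N = -1222$ ($N = -1216 + 3 \left(-2\right) = -1216 - 6 = -1222$)
$\frac{1}{-4314 + N} = \frac{1}{-4314 - 1222} = \frac{1}{-5536} = - \frac{1}{5536}$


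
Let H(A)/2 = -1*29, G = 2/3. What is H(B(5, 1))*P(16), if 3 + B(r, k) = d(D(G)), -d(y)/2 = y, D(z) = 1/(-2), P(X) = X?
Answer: -928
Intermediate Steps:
G = ⅔ (G = 2*(⅓) = ⅔ ≈ 0.66667)
D(z) = -½
d(y) = -2*y
B(r, k) = -2 (B(r, k) = -3 - 2*(-½) = -3 + 1 = -2)
H(A) = -58 (H(A) = 2*(-1*29) = 2*(-29) = -58)
H(B(5, 1))*P(16) = -58*16 = -928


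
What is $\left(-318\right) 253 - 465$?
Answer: $-80919$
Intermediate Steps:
$\left(-318\right) 253 - 465 = -80454 - 465 = -80919$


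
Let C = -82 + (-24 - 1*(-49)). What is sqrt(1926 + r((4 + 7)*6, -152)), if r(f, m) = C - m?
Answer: sqrt(2021) ≈ 44.956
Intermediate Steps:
C = -57 (C = -82 + (-24 + 49) = -82 + 25 = -57)
r(f, m) = -57 - m
sqrt(1926 + r((4 + 7)*6, -152)) = sqrt(1926 + (-57 - 1*(-152))) = sqrt(1926 + (-57 + 152)) = sqrt(1926 + 95) = sqrt(2021)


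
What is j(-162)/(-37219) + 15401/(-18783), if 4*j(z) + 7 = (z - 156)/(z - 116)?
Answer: -159344685001/194345484606 ≈ -0.81990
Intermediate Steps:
j(z) = -7/4 + (-156 + z)/(4*(-116 + z)) (j(z) = -7/4 + ((z - 156)/(z - 116))/4 = -7/4 + ((-156 + z)/(-116 + z))/4 = -7/4 + (-156 + z)/(4*(-116 + z)))
j(-162)/(-37219) + 15401/(-18783) = ((328 - 3*(-162))/(2*(-116 - 162)))/(-37219) + 15401/(-18783) = ((½)*(328 + 486)/(-278))*(-1/37219) + 15401*(-1/18783) = ((½)*(-1/278)*814)*(-1/37219) - 15401/18783 = -407/278*(-1/37219) - 15401/18783 = 407/10346882 - 15401/18783 = -159344685001/194345484606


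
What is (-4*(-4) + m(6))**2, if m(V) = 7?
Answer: 529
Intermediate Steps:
(-4*(-4) + m(6))**2 = (-4*(-4) + 7)**2 = (16 + 7)**2 = 23**2 = 529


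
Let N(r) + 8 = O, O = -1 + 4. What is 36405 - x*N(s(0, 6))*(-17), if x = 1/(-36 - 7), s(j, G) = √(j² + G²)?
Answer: 1565500/43 ≈ 36407.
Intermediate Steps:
s(j, G) = √(G² + j²)
O = 3
N(r) = -5 (N(r) = -8 + 3 = -5)
x = -1/43 (x = 1/(-43) = -1/43 ≈ -0.023256)
36405 - x*N(s(0, 6))*(-17) = 36405 - (-1/43*(-5))*(-17) = 36405 - 5*(-17)/43 = 36405 - 1*(-85/43) = 36405 + 85/43 = 1565500/43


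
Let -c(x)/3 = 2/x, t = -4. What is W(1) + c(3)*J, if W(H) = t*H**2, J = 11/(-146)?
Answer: -281/73 ≈ -3.8493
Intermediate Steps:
c(x) = -6/x
J = -11/146 (J = 11*(-1/146) = -11/146 ≈ -0.075342)
W(H) = -4*H**2
W(1) + c(3)*J = -4*1**2 - 6/3*(-11/146) = -4*1 - 6*1/3*(-11/146) = -4 - 2*(-11/146) = -4 + 11/73 = -281/73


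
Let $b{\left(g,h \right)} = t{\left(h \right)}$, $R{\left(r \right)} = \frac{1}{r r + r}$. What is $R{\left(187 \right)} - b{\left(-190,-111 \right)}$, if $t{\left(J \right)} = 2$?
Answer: $- \frac{70311}{35156} \approx -2.0$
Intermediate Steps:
$R{\left(r \right)} = \frac{1}{r + r^{2}}$ ($R{\left(r \right)} = \frac{1}{r^{2} + r} = \frac{1}{r + r^{2}}$)
$b{\left(g,h \right)} = 2$
$R{\left(187 \right)} - b{\left(-190,-111 \right)} = \frac{1}{187 \left(1 + 187\right)} - 2 = \frac{1}{187 \cdot 188} - 2 = \frac{1}{187} \cdot \frac{1}{188} - 2 = \frac{1}{35156} - 2 = - \frac{70311}{35156}$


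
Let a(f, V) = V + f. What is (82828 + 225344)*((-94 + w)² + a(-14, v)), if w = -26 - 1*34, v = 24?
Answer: 7311688872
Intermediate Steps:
w = -60 (w = -26 - 34 = -60)
(82828 + 225344)*((-94 + w)² + a(-14, v)) = (82828 + 225344)*((-94 - 60)² + (24 - 14)) = 308172*((-154)² + 10) = 308172*(23716 + 10) = 308172*23726 = 7311688872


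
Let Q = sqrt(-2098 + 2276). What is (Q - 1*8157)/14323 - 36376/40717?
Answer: -853142017/583189591 + sqrt(178)/14323 ≈ -1.4620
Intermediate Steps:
Q = sqrt(178) ≈ 13.342
(Q - 1*8157)/14323 - 36376/40717 = (sqrt(178) - 1*8157)/14323 - 36376/40717 = (sqrt(178) - 8157)*(1/14323) - 36376*1/40717 = (-8157 + sqrt(178))*(1/14323) - 36376/40717 = (-8157/14323 + sqrt(178)/14323) - 36376/40717 = -853142017/583189591 + sqrt(178)/14323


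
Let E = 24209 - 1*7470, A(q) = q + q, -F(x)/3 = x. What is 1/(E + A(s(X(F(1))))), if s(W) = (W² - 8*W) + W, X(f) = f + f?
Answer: 1/16895 ≈ 5.9189e-5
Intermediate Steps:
F(x) = -3*x
X(f) = 2*f
s(W) = W² - 7*W
A(q) = 2*q
E = 16739 (E = 24209 - 7470 = 16739)
1/(E + A(s(X(F(1))))) = 1/(16739 + 2*((2*(-3*1))*(-7 + 2*(-3*1)))) = 1/(16739 + 2*((2*(-3))*(-7 + 2*(-3)))) = 1/(16739 + 2*(-6*(-7 - 6))) = 1/(16739 + 2*(-6*(-13))) = 1/(16739 + 2*78) = 1/(16739 + 156) = 1/16895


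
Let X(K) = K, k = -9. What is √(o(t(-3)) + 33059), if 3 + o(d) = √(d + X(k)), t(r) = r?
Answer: √(33056 + 2*I*√3) ≈ 181.81 + 0.0095*I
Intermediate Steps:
o(d) = -3 + √(-9 + d) (o(d) = -3 + √(d - 9) = -3 + √(-9 + d))
√(o(t(-3)) + 33059) = √((-3 + √(-9 - 3)) + 33059) = √((-3 + √(-12)) + 33059) = √((-3 + 2*I*√3) + 33059) = √(33056 + 2*I*√3)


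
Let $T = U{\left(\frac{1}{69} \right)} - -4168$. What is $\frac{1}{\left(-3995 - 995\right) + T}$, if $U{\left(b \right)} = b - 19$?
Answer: $- \frac{69}{58028} \approx -0.0011891$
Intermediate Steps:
$U{\left(b \right)} = -19 + b$ ($U{\left(b \right)} = b - 19 = -19 + b$)
$T = \frac{286282}{69}$ ($T = \left(-19 + \frac{1}{69}\right) - -4168 = \left(-19 + \frac{1}{69}\right) + 4168 = - \frac{1310}{69} + 4168 = \frac{286282}{69} \approx 4149.0$)
$\frac{1}{\left(-3995 - 995\right) + T} = \frac{1}{\left(-3995 - 995\right) + \frac{286282}{69}} = \frac{1}{-4990 + \frac{286282}{69}} = \frac{1}{- \frac{58028}{69}} = - \frac{69}{58028}$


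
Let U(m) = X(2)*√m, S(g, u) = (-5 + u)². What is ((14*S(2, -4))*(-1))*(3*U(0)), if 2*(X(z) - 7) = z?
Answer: 0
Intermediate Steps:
X(z) = 7 + z/2
U(m) = 8*√m (U(m) = (7 + (½)*2)*√m = (7 + 1)*√m = 8*√m)
((14*S(2, -4))*(-1))*(3*U(0)) = ((14*(-5 - 4)²)*(-1))*(3*(8*√0)) = ((14*(-9)²)*(-1))*(3*(8*0)) = ((14*81)*(-1))*(3*0) = (1134*(-1))*0 = -1134*0 = 0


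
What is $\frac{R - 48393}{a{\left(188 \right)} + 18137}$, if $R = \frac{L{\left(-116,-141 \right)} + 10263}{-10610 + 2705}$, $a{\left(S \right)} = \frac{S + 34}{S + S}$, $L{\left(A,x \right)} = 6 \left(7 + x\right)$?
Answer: $- \frac{23973517104}{8984999545} \approx -2.6682$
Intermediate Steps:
$L{\left(A,x \right)} = 42 + 6 x$
$a{\left(S \right)} = \frac{34 + S}{2 S}$
$R = - \frac{3153}{2635}$ ($R = \frac{\left(42 + 6 \left(-141\right)\right) + 10263}{-10610 + 2705} = \frac{\left(42 - 846\right) + 10263}{-7905} = \left(-804 + 10263\right) \left(- \frac{1}{7905}\right) = 9459 \left(- \frac{1}{7905}\right) = - \frac{3153}{2635} \approx -1.1966$)
$\frac{R - 48393}{a{\left(188 \right)} + 18137} = \frac{- \frac{3153}{2635} - 48393}{\frac{34 + 188}{2 \cdot 188} + 18137} = - \frac{127518708}{2635 \left(\frac{1}{2} \cdot \frac{1}{188} \cdot 222 + 18137\right)} = - \frac{127518708}{2635 \left(\frac{111}{188} + 18137\right)} = - \frac{127518708}{2635 \cdot \frac{3409867}{188}} = \left(- \frac{127518708}{2635}\right) \frac{188}{3409867} = - \frac{23973517104}{8984999545}$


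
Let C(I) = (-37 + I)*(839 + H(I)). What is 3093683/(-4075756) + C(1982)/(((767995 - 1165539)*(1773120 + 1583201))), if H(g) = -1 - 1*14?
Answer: -16644605671293989/21928311362242628 ≈ -0.75905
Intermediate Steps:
H(g) = -15 (H(g) = -1 - 14 = -15)
C(I) = -30488 + 824*I (C(I) = (-37 + I)*(839 - 15) = (-37 + I)*824 = -30488 + 824*I)
3093683/(-4075756) + C(1982)/(((767995 - 1165539)*(1773120 + 1583201))) = 3093683/(-4075756) + (-30488 + 824*1982)/(((767995 - 1165539)*(1773120 + 1583201))) = 3093683*(-1/4075756) + (-30488 + 1633168)/((-397544*3356321)) = -3093683/4075756 + 1602680/(-1334285275624) = -3093683/4075756 + 1602680*(-1/1334285275624) = -3093683/4075756 - 200335/166785659453 = -16644605671293989/21928311362242628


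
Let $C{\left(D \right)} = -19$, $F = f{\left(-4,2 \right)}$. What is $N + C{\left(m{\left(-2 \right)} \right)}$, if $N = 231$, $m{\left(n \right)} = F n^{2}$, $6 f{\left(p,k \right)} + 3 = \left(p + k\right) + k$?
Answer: $212$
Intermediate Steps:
$f{\left(p,k \right)} = - \frac{1}{2} + \frac{k}{3} + \frac{p}{6}$ ($f{\left(p,k \right)} = - \frac{1}{2} + \frac{\left(p + k\right) + k}{6} = - \frac{1}{2} + \frac{\left(k + p\right) + k}{6} = - \frac{1}{2} + \frac{p + 2 k}{6} = - \frac{1}{2} + \left(\frac{k}{3} + \frac{p}{6}\right) = - \frac{1}{2} + \frac{k}{3} + \frac{p}{6}$)
$F = - \frac{1}{2}$ ($F = - \frac{1}{2} + \frac{1}{3} \cdot 2 + \frac{1}{6} \left(-4\right) = - \frac{1}{2} + \frac{2}{3} - \frac{2}{3} = - \frac{1}{2} \approx -0.5$)
$m{\left(n \right)} = - \frac{n^{2}}{2}$
$N + C{\left(m{\left(-2 \right)} \right)} = 231 - 19 = 212$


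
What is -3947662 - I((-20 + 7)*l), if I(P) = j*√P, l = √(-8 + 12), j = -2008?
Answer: -3947662 + 2008*I*√26 ≈ -3.9477e+6 + 10239.0*I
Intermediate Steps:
l = 2 (l = √4 = 2)
I(P) = -2008*√P
-3947662 - I((-20 + 7)*l) = -3947662 - (-2008)*√((-20 + 7)*2) = -3947662 - (-2008)*√(-13*2) = -3947662 - (-2008)*√(-26) = -3947662 - (-2008)*I*√26 = -3947662 + 2008*I*√26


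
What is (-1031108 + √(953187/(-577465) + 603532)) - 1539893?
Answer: -2571001 + √4107280542879505/82495 ≈ -2.5702e+6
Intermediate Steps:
(-1031108 + √(953187/(-577465) + 603532)) - 1539893 = (-1031108 + √(953187*(-1/577465) + 603532)) - 1539893 = (-1031108 + √(-953187/577465 + 603532)) - 1539893 = (-1031108 + √(348517653193/577465)) - 1539893 = (-1031108 + √4107280542879505/82495) - 1539893 = -2571001 + √4107280542879505/82495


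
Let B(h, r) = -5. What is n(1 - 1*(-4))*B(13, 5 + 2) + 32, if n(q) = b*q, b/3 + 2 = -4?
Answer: 482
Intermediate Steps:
b = -18 (b = -6 + 3*(-4) = -6 - 12 = -18)
n(q) = -18*q
n(1 - 1*(-4))*B(13, 5 + 2) + 32 = -18*(1 - 1*(-4))*(-5) + 32 = -18*(1 + 4)*(-5) + 32 = -18*5*(-5) + 32 = -90*(-5) + 32 = 450 + 32 = 482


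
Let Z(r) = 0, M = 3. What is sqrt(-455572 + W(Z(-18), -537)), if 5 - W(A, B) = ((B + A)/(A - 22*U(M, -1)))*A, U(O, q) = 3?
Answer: I*sqrt(455567) ≈ 674.96*I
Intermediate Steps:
W(A, B) = 5 - A*(A + B)/(-66 + A) (W(A, B) = 5 - (B + A)/(A - 22*3)*A = 5 - (A + B)/(A - 66)*A = 5 - (A + B)/(-66 + A)*A = 5 - A*(A + B)/(-66 + A))
sqrt(-455572 + W(Z(-18), -537)) = sqrt(-455572 + (-330 - 1*0**2 + 5*0 - 1*0*(-537))/(-66 + 0)) = sqrt(-455572 + (-330 - 1*0 + 0 + 0)/(-66)) = sqrt(-455572 - (-330 + 0 + 0 + 0)/66) = sqrt(-455572 - 1/66*(-330)) = sqrt(-455572 + 5) = sqrt(-455567) = I*sqrt(455567)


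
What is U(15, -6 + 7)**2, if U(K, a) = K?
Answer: 225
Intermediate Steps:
U(15, -6 + 7)**2 = 15**2 = 225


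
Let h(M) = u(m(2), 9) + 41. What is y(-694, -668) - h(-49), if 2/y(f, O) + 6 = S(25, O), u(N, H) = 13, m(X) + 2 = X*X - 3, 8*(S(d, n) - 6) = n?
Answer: -9022/167 ≈ -54.024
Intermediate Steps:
S(d, n) = 6 + n/8
m(X) = -5 + X² (m(X) = -2 + (X*X - 3) = -2 + (X² - 3) = -2 + (-3 + X²) = -5 + X²)
y(f, O) = 16/O (y(f, O) = 2/(-6 + (6 + O/8)) = 2/((O/8)) = 2*(8/O) = 16/O)
h(M) = 54 (h(M) = 13 + 41 = 54)
y(-694, -668) - h(-49) = 16/(-668) - 1*54 = 16*(-1/668) - 54 = -4/167 - 54 = -9022/167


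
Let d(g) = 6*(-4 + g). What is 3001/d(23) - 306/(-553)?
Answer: 1694437/63042 ≈ 26.878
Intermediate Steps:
d(g) = -24 + 6*g
3001/d(23) - 306/(-553) = 3001/(-24 + 6*23) - 306/(-553) = 3001/(-24 + 138) - 306*(-1/553) = 3001/114 + 306/553 = 1694437/63042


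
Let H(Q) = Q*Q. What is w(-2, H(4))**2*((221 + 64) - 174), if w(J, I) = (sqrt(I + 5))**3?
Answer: 1027971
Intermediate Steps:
H(Q) = Q**2
w(J, I) = (5 + I)**(3/2) (w(J, I) = (sqrt(5 + I))**3 = (5 + I)**(3/2))
w(-2, H(4))**2*((221 + 64) - 174) = ((5 + 4**2)**(3/2))**2*((221 + 64) - 174) = ((5 + 16)**(3/2))**2*(285 - 174) = (21**(3/2))**2*111 = (21*sqrt(21))**2*111 = 9261*111 = 1027971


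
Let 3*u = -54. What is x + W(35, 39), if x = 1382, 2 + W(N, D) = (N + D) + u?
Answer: 1436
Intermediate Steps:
u = -18 (u = (⅓)*(-54) = -18)
W(N, D) = -20 + D + N (W(N, D) = -2 + ((N + D) - 18) = -2 + ((D + N) - 18) = -2 + (-18 + D + N) = -20 + D + N)
x + W(35, 39) = 1382 + (-20 + 39 + 35) = 1382 + 54 = 1436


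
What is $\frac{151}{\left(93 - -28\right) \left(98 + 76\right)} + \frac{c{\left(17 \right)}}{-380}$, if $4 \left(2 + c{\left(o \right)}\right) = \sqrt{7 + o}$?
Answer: $\frac{12436}{1000065} - \frac{\sqrt{6}}{760} \approx 0.0092122$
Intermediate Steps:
$c{\left(o \right)} = -2 + \frac{\sqrt{7 + o}}{4}$
$\frac{151}{\left(93 - -28\right) \left(98 + 76\right)} + \frac{c{\left(17 \right)}}{-380} = \frac{151}{\left(93 - -28\right) \left(98 + 76\right)} + \frac{-2 + \frac{\sqrt{7 + 17}}{4}}{-380} = \frac{151}{\left(93 + 28\right) 174} + \left(-2 + \frac{\sqrt{24}}{4}\right) \left(- \frac{1}{380}\right) = \frac{151}{121 \cdot 174} + \left(-2 + \frac{2 \sqrt{6}}{4}\right) \left(- \frac{1}{380}\right) = \frac{151}{21054} + \left(-2 + \frac{\sqrt{6}}{2}\right) \left(- \frac{1}{380}\right) = 151 \cdot \frac{1}{21054} + \left(\frac{1}{190} - \frac{\sqrt{6}}{760}\right) = \frac{151}{21054} + \left(\frac{1}{190} - \frac{\sqrt{6}}{760}\right) = \frac{12436}{1000065} - \frac{\sqrt{6}}{760}$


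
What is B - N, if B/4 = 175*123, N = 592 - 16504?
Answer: 102012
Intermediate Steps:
N = -15912
B = 86100 (B = 4*(175*123) = 4*21525 = 86100)
B - N = 86100 - 1*(-15912) = 86100 + 15912 = 102012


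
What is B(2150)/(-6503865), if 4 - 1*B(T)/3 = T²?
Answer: 4622496/2167955 ≈ 2.1322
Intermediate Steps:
B(T) = 12 - 3*T²
B(2150)/(-6503865) = (12 - 3*2150²)/(-6503865) = (12 - 3*4622500)*(-1/6503865) = (12 - 13867500)*(-1/6503865) = -13867488*(-1/6503865) = 4622496/2167955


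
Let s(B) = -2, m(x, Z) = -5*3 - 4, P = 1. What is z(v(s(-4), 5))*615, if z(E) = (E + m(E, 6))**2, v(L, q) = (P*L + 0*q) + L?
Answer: 325335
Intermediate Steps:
m(x, Z) = -19 (m(x, Z) = -15 - 4 = -19)
v(L, q) = 2*L (v(L, q) = (1*L + 0*q) + L = (L + 0) + L = L + L = 2*L)
z(E) = (-19 + E)**2 (z(E) = (E - 19)**2 = (-19 + E)**2)
z(v(s(-4), 5))*615 = (-19 + 2*(-2))**2*615 = (-19 - 4)**2*615 = (-23)**2*615 = 529*615 = 325335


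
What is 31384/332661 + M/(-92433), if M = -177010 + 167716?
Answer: 1997556202/10249618071 ≈ 0.19489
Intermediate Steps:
M = -9294
31384/332661 + M/(-92433) = 31384/332661 - 9294/(-92433) = 31384*(1/332661) - 9294*(-1/92433) = 31384/332661 + 3098/30811 = 1997556202/10249618071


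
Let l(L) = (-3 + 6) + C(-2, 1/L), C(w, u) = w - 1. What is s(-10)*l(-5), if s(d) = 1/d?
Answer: 0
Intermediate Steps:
C(w, u) = -1 + w
l(L) = 0 (l(L) = (-3 + 6) + (-1 - 2) = 3 - 3 = 0)
s(-10)*l(-5) = 0/(-10) = -⅒*0 = 0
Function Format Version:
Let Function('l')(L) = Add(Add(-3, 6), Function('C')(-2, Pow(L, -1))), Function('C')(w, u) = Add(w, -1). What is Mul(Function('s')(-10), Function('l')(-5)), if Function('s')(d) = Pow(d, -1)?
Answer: 0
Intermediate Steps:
Function('C')(w, u) = Add(-1, w)
Function('l')(L) = 0 (Function('l')(L) = Add(Add(-3, 6), Add(-1, -2)) = Add(3, -3) = 0)
Mul(Function('s')(-10), Function('l')(-5)) = Mul(Pow(-10, -1), 0) = Mul(Rational(-1, 10), 0) = 0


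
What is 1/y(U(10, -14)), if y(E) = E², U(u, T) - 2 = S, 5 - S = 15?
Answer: 1/64 ≈ 0.015625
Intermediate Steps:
S = -10 (S = 5 - 1*15 = 5 - 15 = -10)
U(u, T) = -8 (U(u, T) = 2 - 10 = -8)
1/y(U(10, -14)) = 1/((-8)²) = 1/64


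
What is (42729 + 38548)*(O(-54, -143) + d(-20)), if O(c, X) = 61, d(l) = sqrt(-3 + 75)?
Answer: 4957897 + 487662*sqrt(2) ≈ 5.6476e+6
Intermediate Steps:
d(l) = 6*sqrt(2) (d(l) = sqrt(72) = 6*sqrt(2))
(42729 + 38548)*(O(-54, -143) + d(-20)) = (42729 + 38548)*(61 + 6*sqrt(2)) = 81277*(61 + 6*sqrt(2)) = 4957897 + 487662*sqrt(2)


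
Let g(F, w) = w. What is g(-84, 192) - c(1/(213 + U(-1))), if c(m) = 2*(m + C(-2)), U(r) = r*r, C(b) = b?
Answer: 20971/107 ≈ 195.99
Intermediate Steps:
U(r) = r**2
c(m) = -4 + 2*m (c(m) = 2*(m - 2) = 2*(-2 + m) = -4 + 2*m)
g(-84, 192) - c(1/(213 + U(-1))) = 192 - (-4 + 2/(213 + (-1)**2)) = 192 - (-4 + 2/(213 + 1)) = 192 - (-4 + 2/214) = 192 - (-4 + 2*(1/214)) = 192 - (-4 + 1/107) = 192 - 1*(-427/107) = 192 + 427/107 = 20971/107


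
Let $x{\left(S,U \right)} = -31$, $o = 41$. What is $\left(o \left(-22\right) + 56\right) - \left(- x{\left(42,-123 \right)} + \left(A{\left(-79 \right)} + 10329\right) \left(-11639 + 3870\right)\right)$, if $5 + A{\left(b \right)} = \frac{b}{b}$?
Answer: $80214048$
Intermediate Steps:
$A{\left(b \right)} = -4$ ($A{\left(b \right)} = -5 + \frac{b}{b} = -5 + 1 = -4$)
$\left(o \left(-22\right) + 56\right) - \left(- x{\left(42,-123 \right)} + \left(A{\left(-79 \right)} + 10329\right) \left(-11639 + 3870\right)\right) = \left(41 \left(-22\right) + 56\right) - \left(31 + \left(-4 + 10329\right) \left(-11639 + 3870\right)\right) = \left(-902 + 56\right) - \left(31 + 10325 \left(-7769\right)\right) = -846 - -80214894 = -846 + \left(-31 + 80214925\right) = -846 + 80214894 = 80214048$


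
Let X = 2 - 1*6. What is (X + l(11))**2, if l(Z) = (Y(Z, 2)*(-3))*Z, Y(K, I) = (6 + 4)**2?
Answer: 10916416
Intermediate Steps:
Y(K, I) = 100 (Y(K, I) = 10**2 = 100)
X = -4 (X = 2 - 6 = -4)
l(Z) = -300*Z (l(Z) = (100*(-3))*Z = -300*Z)
(X + l(11))**2 = (-4 - 300*11)**2 = (-4 - 3300)**2 = (-3304)**2 = 10916416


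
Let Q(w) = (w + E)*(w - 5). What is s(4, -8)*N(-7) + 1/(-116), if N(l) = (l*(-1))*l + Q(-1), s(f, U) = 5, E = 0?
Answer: -24941/116 ≈ -215.01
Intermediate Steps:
Q(w) = w*(-5 + w) (Q(w) = (w + 0)*(w - 5) = w*(-5 + w))
N(l) = 6 - l**2 (N(l) = (l*(-1))*l - (-5 - 1) = (-l)*l - 1*(-6) = -l**2 + 6 = 6 - l**2)
s(4, -8)*N(-7) + 1/(-116) = 5*(6 - 1*(-7)**2) + 1/(-116) = 5*(6 - 1*49) - 1/116 = 5*(6 - 49) - 1/116 = 5*(-43) - 1/116 = -215 - 1/116 = -24941/116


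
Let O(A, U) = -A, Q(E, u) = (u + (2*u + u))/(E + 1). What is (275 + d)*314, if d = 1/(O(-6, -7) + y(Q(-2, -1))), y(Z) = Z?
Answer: 431907/5 ≈ 86381.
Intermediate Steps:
Q(E, u) = 4*u/(1 + E) (Q(E, u) = (u + 3*u)/(1 + E) = (4*u)/(1 + E) = 4*u/(1 + E))
d = ⅒ (d = 1/(-1*(-6) + 4*(-1)/(1 - 2)) = 1/(6 + 4*(-1)/(-1)) = 1/(6 + 4*(-1)*(-1)) = 1/(6 + 4) = 1/10 = ⅒ ≈ 0.10000)
(275 + d)*314 = (275 + ⅒)*314 = (2751/10)*314 = 431907/5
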